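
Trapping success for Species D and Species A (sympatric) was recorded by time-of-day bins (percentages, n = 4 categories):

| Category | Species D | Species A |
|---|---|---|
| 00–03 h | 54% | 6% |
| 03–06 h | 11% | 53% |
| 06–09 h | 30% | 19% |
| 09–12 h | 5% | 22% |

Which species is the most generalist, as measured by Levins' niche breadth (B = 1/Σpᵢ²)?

Species A

Convert percentages to proportions (divide by 100).
Σp_Dᵢ² = 0.54² + 0.11² + 0.30² + 0.05² = 0.2916 + 0.0121 + 0.0900 + 0.0025 = 0.3962
B_D = 1 / 0.3962 = 2.5240
Σp_Aᵢ² = 0.06² + 0.53² + 0.19² + 0.22² = 0.0036 + 0.2809 + 0.0361 + 0.0484 = 0.3690
B_A = 1 / 0.3690 = 2.7100
Highest B → broadest niche (most generalist): Species A (B = 2.71).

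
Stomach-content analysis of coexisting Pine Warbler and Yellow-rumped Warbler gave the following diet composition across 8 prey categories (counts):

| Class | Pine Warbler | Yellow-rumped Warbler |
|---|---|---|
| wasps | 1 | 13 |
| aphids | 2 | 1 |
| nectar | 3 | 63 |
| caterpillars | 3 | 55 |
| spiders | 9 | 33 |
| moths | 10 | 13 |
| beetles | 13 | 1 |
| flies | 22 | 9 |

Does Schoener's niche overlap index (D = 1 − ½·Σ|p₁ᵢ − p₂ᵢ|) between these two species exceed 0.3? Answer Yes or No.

Proportions for Pine Warbler (n=63): 1/63=0.0159, 2/63=0.0317, 3/63=0.0476, 3/63=0.0476, 9/63=0.1429, 10/63=0.1587, 13/63=0.2063, 22/63=0.3492
Proportions for Yellow-rumped Warbler (n=188): 13/188=0.0691, 1/188=0.0053, 63/188=0.3351, 55/188=0.2926, 33/188=0.1755, 13/188=0.0691, 1/188=0.0053, 9/188=0.0479
Σ|p₁ᵢ − p₂ᵢ| = 0.0532 + 0.0264 + 0.2875 + 0.2450 + 0.0326 + 0.0896 + 0.2010 + 0.3013 = 1.2366
D = 1 − ½ × 1.2366 = 1 − 0.61830 = 0.38170
D = 0.38170 > 0.3 → Yes.

Yes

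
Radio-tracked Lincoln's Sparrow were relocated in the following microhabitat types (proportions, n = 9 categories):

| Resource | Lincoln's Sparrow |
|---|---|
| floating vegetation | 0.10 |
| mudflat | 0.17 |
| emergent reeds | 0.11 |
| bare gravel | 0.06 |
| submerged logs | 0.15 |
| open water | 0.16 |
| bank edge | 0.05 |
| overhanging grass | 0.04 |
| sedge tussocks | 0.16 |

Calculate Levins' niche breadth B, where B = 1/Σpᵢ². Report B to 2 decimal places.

7.55

Σpᵢ² = 0.10² + 0.17² + 0.11² + 0.06² + 0.15² + 0.16² + 0.05² + 0.04² + 0.16² = 0.0100 + 0.0289 + 0.0121 + 0.0036 + 0.0225 + 0.0256 + 0.0025 + 0.0016 + 0.0256 = 0.1324
B = 1 / 0.1324 = 7.5529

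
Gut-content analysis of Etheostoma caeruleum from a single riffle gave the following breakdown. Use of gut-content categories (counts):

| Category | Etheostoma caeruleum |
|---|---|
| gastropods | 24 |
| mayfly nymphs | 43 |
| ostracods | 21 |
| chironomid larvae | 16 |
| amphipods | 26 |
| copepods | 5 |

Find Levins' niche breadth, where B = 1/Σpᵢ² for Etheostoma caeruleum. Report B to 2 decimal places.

4.77

Proportions for Etheostoma caeruleum (n=135): 24/135=0.1778, 43/135=0.3185, 21/135=0.1556, 16/135=0.1185, 26/135=0.1926, 5/135=0.0370
Σpᵢ² = 0.1778² + 0.3185² + 0.1556² + 0.1185² + 0.1926² + 0.0370² = 0.031613 + 0.101442 + 0.024211 + 0.014042 + 0.037095 + 0.001369 = 0.209772
B = 1 / 0.209772 = 4.7671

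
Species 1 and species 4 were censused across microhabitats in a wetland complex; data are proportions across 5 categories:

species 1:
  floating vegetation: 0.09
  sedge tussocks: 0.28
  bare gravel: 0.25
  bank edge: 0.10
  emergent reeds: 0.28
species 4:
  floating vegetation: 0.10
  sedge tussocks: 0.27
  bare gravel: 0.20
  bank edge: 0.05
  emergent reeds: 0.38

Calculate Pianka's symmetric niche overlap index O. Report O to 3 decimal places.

0.972

Σ p₁ᵢp₂ᵢ = 0.0090 + 0.0756 + 0.0500 + 0.0050 + 0.1064 = 0.2460
Σp_1ᵢ² = 0.09² + 0.28² + 0.25² + 0.10² + 0.28² = 0.0081 + 0.0784 + 0.0625 + 0.0100 + 0.0784 = 0.2374
Σp_2ᵢ² = 0.10² + 0.27² + 0.20² + 0.05² + 0.38² = 0.0100 + 0.0729 + 0.0400 + 0.0025 + 0.1444 = 0.2698
O = 0.2460 / √(0.2374 × 0.2698) = 0.2460 / 0.253082 = 0.97202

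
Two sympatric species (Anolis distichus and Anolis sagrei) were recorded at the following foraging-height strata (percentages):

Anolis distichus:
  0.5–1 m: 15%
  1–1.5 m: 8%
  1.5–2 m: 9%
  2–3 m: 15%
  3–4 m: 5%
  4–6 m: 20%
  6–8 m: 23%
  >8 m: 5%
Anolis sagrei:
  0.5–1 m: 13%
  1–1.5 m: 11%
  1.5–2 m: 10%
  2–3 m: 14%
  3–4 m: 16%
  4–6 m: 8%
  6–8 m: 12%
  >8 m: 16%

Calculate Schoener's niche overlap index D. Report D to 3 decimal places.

0.740

Convert percentages to proportions (divide by 100).
Σ|p₁ᵢ − p₂ᵢ| = 0.02 + 0.03 + 0.01 + 0.01 + 0.11 + 0.12 + 0.11 + 0.11 = 0.52
D = 1 − ½ × 0.52 = 1 − 0.260 = 0.74000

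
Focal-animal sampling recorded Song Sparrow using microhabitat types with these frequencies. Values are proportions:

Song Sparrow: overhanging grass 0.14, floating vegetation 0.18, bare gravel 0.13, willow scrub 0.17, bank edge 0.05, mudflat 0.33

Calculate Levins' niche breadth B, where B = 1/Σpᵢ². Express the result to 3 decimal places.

Σpᵢ² = 0.14² + 0.18² + 0.13² + 0.17² + 0.05² + 0.33² = 0.0196 + 0.0324 + 0.0169 + 0.0289 + 0.0025 + 0.1089 = 0.2092
B = 1 / 0.2092 = 4.78011

4.780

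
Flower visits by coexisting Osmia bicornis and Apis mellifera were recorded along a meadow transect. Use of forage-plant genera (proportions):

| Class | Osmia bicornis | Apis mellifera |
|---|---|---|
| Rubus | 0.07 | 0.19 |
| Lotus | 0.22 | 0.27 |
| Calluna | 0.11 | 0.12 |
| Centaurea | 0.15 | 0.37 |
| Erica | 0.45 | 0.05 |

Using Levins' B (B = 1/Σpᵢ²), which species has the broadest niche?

Apis mellifera

Σp_bicoᵢ² = 0.07² + 0.22² + 0.11² + 0.15² + 0.45² = 0.0049 + 0.0484 + 0.0121 + 0.0225 + 0.2025 = 0.2904
B_bico = 1 / 0.2904 = 3.4435
Σp_mellᵢ² = 0.19² + 0.27² + 0.12² + 0.37² + 0.05² = 0.0361 + 0.0729 + 0.0144 + 0.1369 + 0.0025 = 0.2628
B_mell = 1 / 0.2628 = 3.8052
Highest B → broadest niche (most generalist): Apis mellifera (B = 3.81).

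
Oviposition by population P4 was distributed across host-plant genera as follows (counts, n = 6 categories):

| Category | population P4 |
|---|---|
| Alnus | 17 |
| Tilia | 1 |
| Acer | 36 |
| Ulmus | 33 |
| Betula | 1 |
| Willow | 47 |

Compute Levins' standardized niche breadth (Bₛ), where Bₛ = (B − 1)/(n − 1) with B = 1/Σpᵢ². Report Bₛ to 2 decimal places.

Proportions for population P4 (n=135): 17/135=0.1259, 1/135=0.0074, 36/135=0.2667, 33/135=0.2444, 1/135=0.0074, 47/135=0.3481
Σpᵢ² = 0.1259² + 0.0074² + 0.2667² + 0.2444² + 0.0074² + 0.3481² = 0.015851 + 0.000055 + 0.071129 + 0.059731 + 0.000055 + 0.121174 = 0.267995
B = 1 / 0.267995 = 3.7314
Bₛ = (B − 1)/(n − 1) = (3.7314 − 1)/(6 − 1) = 2.7314/5 = 0.5463

0.55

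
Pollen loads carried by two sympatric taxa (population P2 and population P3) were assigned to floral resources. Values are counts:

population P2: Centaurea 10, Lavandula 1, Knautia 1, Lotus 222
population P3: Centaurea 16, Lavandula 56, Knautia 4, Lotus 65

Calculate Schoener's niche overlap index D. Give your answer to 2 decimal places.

0.51

Proportions for population P2 (n=234): 10/234=0.0427, 1/234=0.0043, 1/234=0.0043, 222/234=0.9487
Proportions for population P3 (n=141): 16/141=0.1135, 56/141=0.3972, 4/141=0.0284, 65/141=0.4610
Σ|p₁ᵢ − p₂ᵢ| = 0.0708 + 0.3929 + 0.0241 + 0.4877 = 0.9755
D = 1 − ½ × 0.9755 = 1 − 0.48775 = 0.51225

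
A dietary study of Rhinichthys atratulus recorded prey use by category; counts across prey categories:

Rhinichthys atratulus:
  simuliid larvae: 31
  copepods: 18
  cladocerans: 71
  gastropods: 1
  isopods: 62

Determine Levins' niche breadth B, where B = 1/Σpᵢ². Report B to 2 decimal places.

3.29

Proportions for Rhinichthys atratulus (n=183): 31/183=0.1694, 18/183=0.0984, 71/183=0.3880, 1/183=0.0055, 62/183=0.3388
Σpᵢ² = 0.1694² + 0.0984² + 0.3880² + 0.0055² + 0.3388² = 0.028696 + 0.009683 + 0.150544 + 0.000030 + 0.114785 = 0.303738
B = 1 / 0.303738 = 3.2923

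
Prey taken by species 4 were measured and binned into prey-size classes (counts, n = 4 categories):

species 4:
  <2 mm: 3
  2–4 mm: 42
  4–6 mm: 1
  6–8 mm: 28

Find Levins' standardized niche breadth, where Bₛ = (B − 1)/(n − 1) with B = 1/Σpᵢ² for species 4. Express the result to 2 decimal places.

Proportions for species 4 (n=74): 3/74=0.0405, 42/74=0.5676, 1/74=0.0135, 28/74=0.3784
Σpᵢ² = 0.0405² + 0.5676² + 0.0135² + 0.3784² = 0.001640 + 0.322170 + 0.000182 + 0.143187 = 0.467179
B = 1 / 0.467179 = 2.1405
Bₛ = (B − 1)/(n − 1) = (2.1405 − 1)/(4 − 1) = 1.1405/3 = 0.3802

0.38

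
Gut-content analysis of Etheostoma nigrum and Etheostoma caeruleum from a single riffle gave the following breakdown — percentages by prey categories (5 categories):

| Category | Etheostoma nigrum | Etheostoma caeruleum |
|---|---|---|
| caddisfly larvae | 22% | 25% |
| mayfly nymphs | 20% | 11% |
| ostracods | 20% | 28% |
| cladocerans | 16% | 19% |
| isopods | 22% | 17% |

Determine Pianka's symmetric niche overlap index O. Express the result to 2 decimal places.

Convert percentages to proportions (divide by 100).
Σ p₁ᵢp₂ᵢ = 0.0550 + 0.0220 + 0.0560 + 0.0304 + 0.0374 = 0.2008
Σp_1ᵢ² = 0.22² + 0.20² + 0.20² + 0.16² + 0.22² = 0.0484 + 0.0400 + 0.0400 + 0.0256 + 0.0484 = 0.2024
Σp_2ᵢ² = 0.25² + 0.11² + 0.28² + 0.19² + 0.17² = 0.0625 + 0.0121 + 0.0784 + 0.0361 + 0.0289 = 0.2180
O = 0.2008 / √(0.2024 × 0.2180) = 0.2008 / 0.21006 = 0.9559

0.96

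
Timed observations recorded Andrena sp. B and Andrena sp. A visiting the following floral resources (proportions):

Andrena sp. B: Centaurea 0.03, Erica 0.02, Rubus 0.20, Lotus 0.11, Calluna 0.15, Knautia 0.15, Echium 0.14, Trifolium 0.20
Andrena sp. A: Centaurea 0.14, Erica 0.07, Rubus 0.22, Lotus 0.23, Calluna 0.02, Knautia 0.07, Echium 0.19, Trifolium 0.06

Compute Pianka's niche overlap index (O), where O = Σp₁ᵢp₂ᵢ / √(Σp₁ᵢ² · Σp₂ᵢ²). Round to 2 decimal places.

0.77

Σ p₁ᵢp₂ᵢ = 0.0042 + 0.0014 + 0.0440 + 0.0253 + 0.0030 + 0.0105 + 0.0266 + 0.0120 = 0.1270
Σp_1ᵢ² = 0.03² + 0.02² + 0.20² + 0.11² + 0.15² + 0.15² + 0.14² + 0.20² = 0.0009 + 0.0004 + 0.0400 + 0.0121 + 0.0225 + 0.0225 + 0.0196 + 0.0400 = 0.1580
Σp_2ᵢ² = 0.14² + 0.07² + 0.22² + 0.23² + 0.02² + 0.07² + 0.19² + 0.06² = 0.0196 + 0.0049 + 0.0484 + 0.0529 + 0.0004 + 0.0049 + 0.0361 + 0.0036 = 0.1708
O = 0.1270 / √(0.1580 × 0.1708) = 0.1270 / 0.16428 = 0.7731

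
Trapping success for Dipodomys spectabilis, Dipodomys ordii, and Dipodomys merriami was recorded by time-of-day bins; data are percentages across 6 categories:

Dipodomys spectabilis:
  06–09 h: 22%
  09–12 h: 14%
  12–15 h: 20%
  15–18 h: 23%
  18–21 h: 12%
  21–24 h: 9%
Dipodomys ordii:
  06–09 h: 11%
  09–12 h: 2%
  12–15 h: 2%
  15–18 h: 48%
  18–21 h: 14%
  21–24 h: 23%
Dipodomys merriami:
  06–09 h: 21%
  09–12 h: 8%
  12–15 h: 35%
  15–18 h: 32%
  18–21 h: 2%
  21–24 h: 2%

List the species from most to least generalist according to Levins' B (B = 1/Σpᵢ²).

Dipodomys spectabilis > Dipodomys merriami > Dipodomys ordii

Convert percentages to proportions (divide by 100).
Σp_specᵢ² = 0.22² + 0.14² + 0.20² + 0.23² + 0.12² + 0.09² = 0.0484 + 0.0196 + 0.0400 + 0.0529 + 0.0144 + 0.0081 = 0.1834
B_spec = 1 / 0.1834 = 5.4526
Σp_ordiᵢ² = 0.11² + 0.02² + 0.02² + 0.48² + 0.14² + 0.23² = 0.0121 + 0.0004 + 0.0004 + 0.2304 + 0.0196 + 0.0529 = 0.3158
B_ordi = 1 / 0.3158 = 3.1666
Σp_merrᵢ² = 0.21² + 0.08² + 0.35² + 0.32² + 0.02² + 0.02² = 0.0441 + 0.0064 + 0.1225 + 0.1024 + 0.0004 + 0.0004 = 0.2762
B_merr = 1 / 0.2762 = 3.6206
Ranking by B (broadest → narrowest): Dipodomys spectabilis (5.45) > Dipodomys merriami (3.62) > Dipodomys ordii (3.17)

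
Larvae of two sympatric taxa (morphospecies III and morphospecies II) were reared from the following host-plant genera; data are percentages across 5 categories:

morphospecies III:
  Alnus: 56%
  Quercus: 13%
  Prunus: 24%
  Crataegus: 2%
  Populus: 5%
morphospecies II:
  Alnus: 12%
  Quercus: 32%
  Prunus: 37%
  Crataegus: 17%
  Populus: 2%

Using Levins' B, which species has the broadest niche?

morphospecies II

Convert percentages to proportions (divide by 100).
Σp_IIIᵢ² = 0.56² + 0.13² + 0.24² + 0.02² + 0.05² = 0.3136 + 0.0169 + 0.0576 + 0.0004 + 0.0025 = 0.3910
B_III = 1 / 0.3910 = 2.5575
Σp_IIᵢ² = 0.12² + 0.32² + 0.37² + 0.17² + 0.02² = 0.0144 + 0.1024 + 0.1369 + 0.0289 + 0.0004 = 0.2830
B_II = 1 / 0.2830 = 3.5336
Highest B → broadest niche (most generalist): morphospecies II (B = 3.53).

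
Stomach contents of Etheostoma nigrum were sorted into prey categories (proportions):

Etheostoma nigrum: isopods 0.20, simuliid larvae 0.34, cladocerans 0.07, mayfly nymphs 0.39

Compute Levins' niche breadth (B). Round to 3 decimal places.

3.199

Σpᵢ² = 0.20² + 0.34² + 0.07² + 0.39² = 0.0400 + 0.1156 + 0.0049 + 0.1521 = 0.3126
B = 1 / 0.3126 = 3.19898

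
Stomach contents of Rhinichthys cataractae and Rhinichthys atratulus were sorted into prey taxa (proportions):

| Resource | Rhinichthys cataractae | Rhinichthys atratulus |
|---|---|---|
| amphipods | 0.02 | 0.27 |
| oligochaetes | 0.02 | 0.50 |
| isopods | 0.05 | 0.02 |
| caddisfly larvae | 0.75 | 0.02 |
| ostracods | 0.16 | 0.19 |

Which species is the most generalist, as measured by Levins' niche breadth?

Rhinichthys atratulus

Σp_cataᵢ² = 0.02² + 0.02² + 0.05² + 0.75² + 0.16² = 0.0004 + 0.0004 + 0.0025 + 0.5625 + 0.0256 = 0.5914
B_cata = 1 / 0.5914 = 1.6909
Σp_atraᵢ² = 0.27² + 0.50² + 0.02² + 0.02² + 0.19² = 0.0729 + 0.2500 + 0.0004 + 0.0004 + 0.0361 = 0.3598
B_atra = 1 / 0.3598 = 2.7793
Highest B → broadest niche (most generalist): Rhinichthys atratulus (B = 2.78).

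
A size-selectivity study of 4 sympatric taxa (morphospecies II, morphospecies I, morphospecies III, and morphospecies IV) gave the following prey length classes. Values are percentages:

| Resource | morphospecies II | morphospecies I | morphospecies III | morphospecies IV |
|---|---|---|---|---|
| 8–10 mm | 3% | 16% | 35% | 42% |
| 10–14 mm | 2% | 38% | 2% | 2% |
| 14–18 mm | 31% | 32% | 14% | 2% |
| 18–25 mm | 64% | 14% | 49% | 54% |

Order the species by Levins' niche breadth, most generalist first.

Convert percentages to proportions (divide by 100).
Σp_IIᵢ² = 0.03² + 0.02² + 0.31² + 0.64² = 0.0009 + 0.0004 + 0.0961 + 0.4096 = 0.5070
B_II = 1 / 0.5070 = 1.9724
Σp_Iᵢ² = 0.16² + 0.38² + 0.32² + 0.14² = 0.0256 + 0.1444 + 0.1024 + 0.0196 = 0.2920
B_I = 1 / 0.2920 = 3.4247
Σp_IIIᵢ² = 0.35² + 0.02² + 0.14² + 0.49² = 0.1225 + 0.0004 + 0.0196 + 0.2401 = 0.3826
B_III = 1 / 0.3826 = 2.6137
Σp_IVᵢ² = 0.42² + 0.02² + 0.02² + 0.54² = 0.1764 + 0.0004 + 0.0004 + 0.2916 = 0.4688
B_IV = 1 / 0.4688 = 2.1331
Ranking by B (broadest → narrowest): morphospecies I (3.42) > morphospecies III (2.61) > morphospecies IV (2.13) > morphospecies II (1.97)

morphospecies I > morphospecies III > morphospecies IV > morphospecies II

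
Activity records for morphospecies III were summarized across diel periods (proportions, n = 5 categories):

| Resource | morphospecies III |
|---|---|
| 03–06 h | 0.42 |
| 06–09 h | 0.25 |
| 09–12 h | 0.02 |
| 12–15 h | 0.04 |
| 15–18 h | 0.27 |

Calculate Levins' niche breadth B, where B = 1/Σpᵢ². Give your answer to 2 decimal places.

Σpᵢ² = 0.42² + 0.25² + 0.02² + 0.04² + 0.27² = 0.1764 + 0.0625 + 0.0004 + 0.0016 + 0.0729 = 0.3138
B = 1 / 0.3138 = 3.1867

3.19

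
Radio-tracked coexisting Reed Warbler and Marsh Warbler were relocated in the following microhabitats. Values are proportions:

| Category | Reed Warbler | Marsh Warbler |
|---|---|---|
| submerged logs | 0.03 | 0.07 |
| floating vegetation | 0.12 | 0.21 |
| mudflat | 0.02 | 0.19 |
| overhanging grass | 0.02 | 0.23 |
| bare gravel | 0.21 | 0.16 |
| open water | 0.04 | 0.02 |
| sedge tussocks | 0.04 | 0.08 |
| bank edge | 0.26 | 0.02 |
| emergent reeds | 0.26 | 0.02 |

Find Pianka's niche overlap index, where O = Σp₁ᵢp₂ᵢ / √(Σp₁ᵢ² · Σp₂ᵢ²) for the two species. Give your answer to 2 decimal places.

0.45

Σ p₁ᵢp₂ᵢ = 0.0021 + 0.0252 + 0.0038 + 0.0046 + 0.0336 + 0.0008 + 0.0032 + 0.0052 + 0.0052 = 0.0837
Σp_1ᵢ² = 0.03² + 0.12² + 0.02² + 0.02² + 0.21² + 0.04² + 0.04² + 0.26² + 0.26² = 0.0009 + 0.0144 + 0.0004 + 0.0004 + 0.0441 + 0.0016 + 0.0016 + 0.0676 + 0.0676 = 0.1986
Σp_2ᵢ² = 0.07² + 0.21² + 0.19² + 0.23² + 0.16² + 0.02² + 0.08² + 0.02² + 0.02² = 0.0049 + 0.0441 + 0.0361 + 0.0529 + 0.0256 + 0.0004 + 0.0064 + 0.0004 + 0.0004 = 0.1712
O = 0.0837 / √(0.1986 × 0.1712) = 0.0837 / 0.18439 = 0.4539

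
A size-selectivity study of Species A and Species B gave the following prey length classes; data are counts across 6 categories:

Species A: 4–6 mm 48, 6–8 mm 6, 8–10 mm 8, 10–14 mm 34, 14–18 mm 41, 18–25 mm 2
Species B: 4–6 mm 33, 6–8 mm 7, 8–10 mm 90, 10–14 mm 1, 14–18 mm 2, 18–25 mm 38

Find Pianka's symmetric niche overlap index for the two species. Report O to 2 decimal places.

Proportions for Species A (n=139): 48/139=0.3453, 6/139=0.0432, 8/139=0.0576, 34/139=0.2446, 41/139=0.2950, 2/139=0.0144
Proportions for Species B (n=171): 33/171=0.1930, 7/171=0.0409, 90/171=0.5263, 1/171=0.0058, 2/171=0.0117, 38/171=0.2222
Σ p₁ᵢp₂ᵢ = 0.066643 + 0.001767 + 0.030315 + 0.001419 + 0.003452 + 0.003200 = 0.106796
Σp_1ᵢ² = 0.3453² + 0.0432² + 0.0576² + 0.2446² + 0.2950² + 0.0144² = 0.119232 + 0.001866 + 0.003318 + 0.059829 + 0.087025 + 0.000207 = 0.271477
Σp_2ᵢ² = 0.1930² + 0.0409² + 0.5263² + 0.0058² + 0.0117² + 0.2222² = 0.037249 + 0.001673 + 0.276992 + 0.000034 + 0.000137 + 0.049373 = 0.365458
O = 0.106796 / √(0.271477 × 0.365458) = 0.106796 / 0.3149817 = 0.3391

0.34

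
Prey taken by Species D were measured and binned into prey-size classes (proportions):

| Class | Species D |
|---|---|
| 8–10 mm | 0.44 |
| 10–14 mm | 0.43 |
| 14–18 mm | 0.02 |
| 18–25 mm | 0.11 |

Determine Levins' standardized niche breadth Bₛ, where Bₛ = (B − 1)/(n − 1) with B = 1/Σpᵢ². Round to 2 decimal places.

Σpᵢ² = 0.44² + 0.43² + 0.02² + 0.11² = 0.1936 + 0.1849 + 0.0004 + 0.0121 = 0.3910
B = 1 / 0.3910 = 2.5575
Bₛ = (B − 1)/(n − 1) = (2.5575 − 1)/(4 − 1) = 1.5575/3 = 0.5192

0.52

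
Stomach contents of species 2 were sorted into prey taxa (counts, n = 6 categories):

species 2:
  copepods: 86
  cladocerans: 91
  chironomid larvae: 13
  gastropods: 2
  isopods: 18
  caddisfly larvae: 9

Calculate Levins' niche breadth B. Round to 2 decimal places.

2.95

Proportions for species 2 (n=219): 86/219=0.3927, 91/219=0.4155, 13/219=0.0594, 2/219=0.0091, 18/219=0.0822, 9/219=0.0411
Σpᵢ² = 0.3927² + 0.4155² + 0.0594² + 0.0091² + 0.0822² + 0.0411² = 0.154213 + 0.172640 + 0.003528 + 0.000083 + 0.006757 + 0.001689 = 0.338910
B = 1 / 0.338910 = 2.9506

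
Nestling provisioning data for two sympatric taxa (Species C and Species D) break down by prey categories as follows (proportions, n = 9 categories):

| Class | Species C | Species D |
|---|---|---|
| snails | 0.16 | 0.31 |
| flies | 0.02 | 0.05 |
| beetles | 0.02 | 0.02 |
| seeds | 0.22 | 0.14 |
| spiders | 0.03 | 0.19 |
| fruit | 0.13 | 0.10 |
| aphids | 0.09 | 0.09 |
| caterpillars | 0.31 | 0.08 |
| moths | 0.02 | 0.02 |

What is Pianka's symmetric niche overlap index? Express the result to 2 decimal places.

0.71

Σ p₁ᵢp₂ᵢ = 0.0496 + 0.0010 + 0.0004 + 0.0308 + 0.0057 + 0.0130 + 0.0081 + 0.0248 + 0.0004 = 0.1338
Σp_1ᵢ² = 0.16² + 0.02² + 0.02² + 0.22² + 0.03² + 0.13² + 0.09² + 0.31² + 0.02² = 0.0256 + 0.0004 + 0.0004 + 0.0484 + 0.0009 + 0.0169 + 0.0081 + 0.0961 + 0.0004 = 0.1972
Σp_2ᵢ² = 0.31² + 0.05² + 0.02² + 0.14² + 0.19² + 0.10² + 0.09² + 0.08² + 0.02² = 0.0961 + 0.0025 + 0.0004 + 0.0196 + 0.0361 + 0.0100 + 0.0081 + 0.0064 + 0.0004 = 0.1796
O = 0.1338 / √(0.1972 × 0.1796) = 0.1338 / 0.18819 = 0.7110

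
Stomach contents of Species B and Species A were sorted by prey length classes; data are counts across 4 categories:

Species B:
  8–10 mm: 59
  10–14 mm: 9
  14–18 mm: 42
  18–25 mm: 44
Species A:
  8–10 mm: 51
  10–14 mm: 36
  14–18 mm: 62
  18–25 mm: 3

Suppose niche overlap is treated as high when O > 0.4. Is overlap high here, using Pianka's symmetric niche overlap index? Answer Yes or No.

Yes

Proportions for Species B (n=154): 59/154=0.3831, 9/154=0.0584, 42/154=0.2727, 44/154=0.2857
Proportions for Species A (n=152): 51/152=0.3355, 36/152=0.2368, 62/152=0.4079, 3/152=0.0197
Σ p₁ᵢp₂ᵢ = 0.128530 + 0.013829 + 0.111234 + 0.005628 = 0.259221
Σp_1ᵢ² = 0.3831² + 0.0584² + 0.2727² + 0.2857² = 0.146766 + 0.003411 + 0.074365 + 0.081624 = 0.306166
Σp_2ᵢ² = 0.3355² + 0.2368² + 0.4079² + 0.0197² = 0.112560 + 0.056074 + 0.166382 + 0.000388 = 0.335404
O = 0.259221 / √(0.306166 × 0.335404) = 0.259221 / 0.3204517 = 0.8089
O = 0.8089 > 0.4 → Yes.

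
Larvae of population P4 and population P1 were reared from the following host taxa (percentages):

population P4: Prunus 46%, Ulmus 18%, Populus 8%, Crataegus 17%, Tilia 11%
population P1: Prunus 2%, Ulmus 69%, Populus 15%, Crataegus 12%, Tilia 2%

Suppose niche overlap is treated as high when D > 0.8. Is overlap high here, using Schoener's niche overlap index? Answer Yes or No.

Convert percentages to proportions (divide by 100).
Σ|p₁ᵢ − p₂ᵢ| = 0.44 + 0.51 + 0.07 + 0.05 + 0.09 = 1.16
D = 1 − ½ × 1.16 = 1 − 0.580 = 0.4200
D = 0.4200 < 0.8 → No.

No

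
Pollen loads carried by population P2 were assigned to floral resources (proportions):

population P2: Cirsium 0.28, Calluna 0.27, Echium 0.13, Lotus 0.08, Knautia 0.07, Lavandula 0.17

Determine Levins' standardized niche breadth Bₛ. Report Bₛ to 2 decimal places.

Σpᵢ² = 0.28² + 0.27² + 0.13² + 0.08² + 0.07² + 0.17² = 0.0784 + 0.0729 + 0.0169 + 0.0064 + 0.0049 + 0.0289 = 0.2084
B = 1 / 0.2084 = 4.7985
Bₛ = (B − 1)/(n − 1) = (4.7985 − 1)/(6 − 1) = 3.7985/5 = 0.7597

0.76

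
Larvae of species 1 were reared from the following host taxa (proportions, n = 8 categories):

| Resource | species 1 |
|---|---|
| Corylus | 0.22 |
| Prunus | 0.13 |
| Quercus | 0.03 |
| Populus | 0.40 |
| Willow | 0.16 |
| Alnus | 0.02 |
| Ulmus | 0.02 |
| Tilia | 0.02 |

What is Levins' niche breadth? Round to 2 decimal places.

3.95

Σpᵢ² = 0.22² + 0.13² + 0.03² + 0.40² + 0.16² + 0.02² + 0.02² + 0.02² = 0.0484 + 0.0169 + 0.0009 + 0.1600 + 0.0256 + 0.0004 + 0.0004 + 0.0004 = 0.2530
B = 1 / 0.2530 = 3.9526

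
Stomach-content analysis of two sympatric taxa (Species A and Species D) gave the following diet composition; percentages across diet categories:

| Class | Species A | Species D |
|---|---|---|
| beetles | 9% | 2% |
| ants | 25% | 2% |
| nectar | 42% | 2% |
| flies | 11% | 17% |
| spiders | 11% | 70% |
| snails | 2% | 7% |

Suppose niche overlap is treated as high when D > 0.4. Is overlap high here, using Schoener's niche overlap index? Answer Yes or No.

No

Convert percentages to proportions (divide by 100).
Σ|p₁ᵢ − p₂ᵢ| = 0.07 + 0.23 + 0.40 + 0.06 + 0.59 + 0.05 = 1.40
D = 1 − ½ × 1.40 = 1 − 0.700 = 0.3000
D = 0.3000 < 0.4 → No.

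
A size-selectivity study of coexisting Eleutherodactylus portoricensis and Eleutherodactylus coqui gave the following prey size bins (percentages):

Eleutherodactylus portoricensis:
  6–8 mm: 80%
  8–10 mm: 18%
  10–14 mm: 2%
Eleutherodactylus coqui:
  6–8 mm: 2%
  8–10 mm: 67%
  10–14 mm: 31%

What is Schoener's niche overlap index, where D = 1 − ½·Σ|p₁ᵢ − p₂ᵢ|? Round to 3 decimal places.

0.220

Convert percentages to proportions (divide by 100).
Σ|p₁ᵢ − p₂ᵢ| = 0.78 + 0.49 + 0.29 = 1.56
D = 1 − ½ × 1.56 = 1 − 0.780 = 0.22000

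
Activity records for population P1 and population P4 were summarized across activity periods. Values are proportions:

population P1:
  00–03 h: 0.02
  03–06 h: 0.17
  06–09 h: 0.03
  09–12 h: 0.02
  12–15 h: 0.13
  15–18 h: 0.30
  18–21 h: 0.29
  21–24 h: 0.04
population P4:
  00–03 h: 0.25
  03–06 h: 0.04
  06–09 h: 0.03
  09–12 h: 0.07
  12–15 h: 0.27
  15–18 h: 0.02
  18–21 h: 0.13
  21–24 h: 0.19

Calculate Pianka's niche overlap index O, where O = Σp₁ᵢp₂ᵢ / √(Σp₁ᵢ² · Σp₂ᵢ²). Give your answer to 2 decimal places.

Σ p₁ᵢp₂ᵢ = 0.0050 + 0.0068 + 0.0009 + 0.0014 + 0.0351 + 0.0060 + 0.0377 + 0.0076 = 0.1005
Σp_1ᵢ² = 0.02² + 0.17² + 0.03² + 0.02² + 0.13² + 0.30² + 0.29² + 0.04² = 0.0004 + 0.0289 + 0.0009 + 0.0004 + 0.0169 + 0.0900 + 0.0841 + 0.0016 = 0.2232
Σp_2ᵢ² = 0.25² + 0.04² + 0.03² + 0.07² + 0.27² + 0.02² + 0.13² + 0.19² = 0.0625 + 0.0016 + 0.0009 + 0.0049 + 0.0729 + 0.0004 + 0.0169 + 0.0361 = 0.1962
O = 0.1005 / √(0.2232 × 0.1962) = 0.1005 / 0.20926 = 0.4803

0.48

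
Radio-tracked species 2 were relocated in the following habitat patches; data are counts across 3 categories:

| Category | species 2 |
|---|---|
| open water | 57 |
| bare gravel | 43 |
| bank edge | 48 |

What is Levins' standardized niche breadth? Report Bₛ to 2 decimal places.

Proportions for species 2 (n=148): 57/148=0.3851, 43/148=0.2905, 48/148=0.3243
Σpᵢ² = 0.3851² + 0.2905² + 0.3243² = 0.148302 + 0.084390 + 0.105170 = 0.337862
B = 1 / 0.337862 = 2.9598
Bₛ = (B − 1)/(n − 1) = (2.9598 − 1)/(3 − 1) = 1.9598/2 = 0.9799

0.98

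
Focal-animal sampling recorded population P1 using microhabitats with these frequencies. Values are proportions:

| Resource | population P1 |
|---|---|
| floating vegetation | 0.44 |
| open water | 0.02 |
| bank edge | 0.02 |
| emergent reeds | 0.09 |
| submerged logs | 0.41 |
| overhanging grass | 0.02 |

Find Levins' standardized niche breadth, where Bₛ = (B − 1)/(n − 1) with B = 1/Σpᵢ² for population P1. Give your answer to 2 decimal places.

Σpᵢ² = 0.44² + 0.02² + 0.02² + 0.09² + 0.41² + 0.02² = 0.1936 + 0.0004 + 0.0004 + 0.0081 + 0.1681 + 0.0004 = 0.3710
B = 1 / 0.3710 = 2.6954
Bₛ = (B − 1)/(n − 1) = (2.6954 − 1)/(6 − 1) = 1.6954/5 = 0.3391

0.34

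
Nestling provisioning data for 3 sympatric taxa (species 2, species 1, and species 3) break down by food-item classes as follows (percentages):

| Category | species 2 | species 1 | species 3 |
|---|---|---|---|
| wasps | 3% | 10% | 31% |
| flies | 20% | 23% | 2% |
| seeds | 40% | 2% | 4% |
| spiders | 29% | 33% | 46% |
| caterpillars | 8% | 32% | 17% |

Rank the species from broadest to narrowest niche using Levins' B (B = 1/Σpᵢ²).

species 1 > species 2 > species 3

Convert percentages to proportions (divide by 100).
Σp_2ᵢ² = 0.03² + 0.20² + 0.40² + 0.29² + 0.08² = 0.0009 + 0.0400 + 0.1600 + 0.0841 + 0.0064 = 0.2914
B_2 = 1 / 0.2914 = 3.4317
Σp_1ᵢ² = 0.10² + 0.23² + 0.02² + 0.33² + 0.32² = 0.0100 + 0.0529 + 0.0004 + 0.1089 + 0.1024 = 0.2746
B_1 = 1 / 0.2746 = 3.6417
Σp_3ᵢ² = 0.31² + 0.02² + 0.04² + 0.46² + 0.17² = 0.0961 + 0.0004 + 0.0016 + 0.2116 + 0.0289 = 0.3386
B_3 = 1 / 0.3386 = 2.9533
Ranking by B (broadest → narrowest): species 1 (3.64) > species 2 (3.43) > species 3 (2.95)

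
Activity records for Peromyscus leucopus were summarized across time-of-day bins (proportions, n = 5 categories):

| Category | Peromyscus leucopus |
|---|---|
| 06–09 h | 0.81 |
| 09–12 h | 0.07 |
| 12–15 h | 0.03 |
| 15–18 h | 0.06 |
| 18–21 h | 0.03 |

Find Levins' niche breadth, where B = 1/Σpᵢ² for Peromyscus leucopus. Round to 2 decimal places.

Σpᵢ² = 0.81² + 0.07² + 0.03² + 0.06² + 0.03² = 0.6561 + 0.0049 + 0.0009 + 0.0036 + 0.0009 = 0.6664
B = 1 / 0.6664 = 1.5006

1.50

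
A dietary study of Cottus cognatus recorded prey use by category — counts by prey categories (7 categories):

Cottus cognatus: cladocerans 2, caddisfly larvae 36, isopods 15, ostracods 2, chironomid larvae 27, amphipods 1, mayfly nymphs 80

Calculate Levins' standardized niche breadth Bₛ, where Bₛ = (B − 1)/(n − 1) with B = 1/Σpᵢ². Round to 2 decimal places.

0.34

Proportions for Cottus cognatus (n=163): 2/163=0.0123, 36/163=0.2209, 15/163=0.0920, 2/163=0.0123, 27/163=0.1656, 1/163=0.0061, 80/163=0.4908
Σpᵢ² = 0.0123² + 0.2209² + 0.0920² + 0.0123² + 0.1656² + 0.0061² + 0.4908² = 0.000151 + 0.048797 + 0.008464 + 0.000151 + 0.027423 + 0.000037 + 0.240885 = 0.325908
B = 1 / 0.325908 = 3.0684
Bₛ = (B − 1)/(n − 1) = (3.0684 − 1)/(7 − 1) = 2.0684/6 = 0.3447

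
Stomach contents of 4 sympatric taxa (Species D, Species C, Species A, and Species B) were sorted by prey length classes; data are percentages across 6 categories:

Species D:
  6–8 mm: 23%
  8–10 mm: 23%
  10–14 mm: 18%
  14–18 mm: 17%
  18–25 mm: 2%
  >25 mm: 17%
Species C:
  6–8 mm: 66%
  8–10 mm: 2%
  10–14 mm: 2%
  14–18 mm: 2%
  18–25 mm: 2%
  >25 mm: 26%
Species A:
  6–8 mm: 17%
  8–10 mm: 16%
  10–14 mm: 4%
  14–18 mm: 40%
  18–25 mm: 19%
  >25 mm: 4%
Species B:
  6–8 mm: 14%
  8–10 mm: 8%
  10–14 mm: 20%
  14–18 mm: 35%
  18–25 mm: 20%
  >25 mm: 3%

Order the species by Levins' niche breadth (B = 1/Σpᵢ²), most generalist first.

Convert percentages to proportions (divide by 100).
Σp_Dᵢ² = 0.23² + 0.23² + 0.18² + 0.17² + 0.02² + 0.17² = 0.0529 + 0.0529 + 0.0324 + 0.0289 + 0.0004 + 0.0289 = 0.1964
B_D = 1 / 0.1964 = 5.0916
Σp_Cᵢ² = 0.66² + 0.02² + 0.02² + 0.02² + 0.02² + 0.26² = 0.4356 + 0.0004 + 0.0004 + 0.0004 + 0.0004 + 0.0676 = 0.5048
B_C = 1 / 0.5048 = 1.9810
Σp_Aᵢ² = 0.17² + 0.16² + 0.04² + 0.40² + 0.19² + 0.04² = 0.0289 + 0.0256 + 0.0016 + 0.1600 + 0.0361 + 0.0016 = 0.2538
B_A = 1 / 0.2538 = 3.9401
Σp_Bᵢ² = 0.14² + 0.08² + 0.20² + 0.35² + 0.20² + 0.03² = 0.0196 + 0.0064 + 0.0400 + 0.1225 + 0.0400 + 0.0009 = 0.2294
B_B = 1 / 0.2294 = 4.3592
Ranking by B (broadest → narrowest): Species D (5.09) > Species B (4.36) > Species A (3.94) > Species C (1.98)

Species D > Species B > Species A > Species C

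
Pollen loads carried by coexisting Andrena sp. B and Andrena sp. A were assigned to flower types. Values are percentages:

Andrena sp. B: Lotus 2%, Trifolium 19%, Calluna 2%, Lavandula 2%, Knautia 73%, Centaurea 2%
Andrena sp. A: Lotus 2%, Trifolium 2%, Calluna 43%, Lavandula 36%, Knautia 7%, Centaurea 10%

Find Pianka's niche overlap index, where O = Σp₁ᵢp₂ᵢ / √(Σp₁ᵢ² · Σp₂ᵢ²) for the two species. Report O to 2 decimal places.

0.17

Convert percentages to proportions (divide by 100).
Σ p₁ᵢp₂ᵢ = 0.0004 + 0.0038 + 0.0086 + 0.0072 + 0.0511 + 0.0020 = 0.0731
Σp_1ᵢ² = 0.02² + 0.19² + 0.02² + 0.02² + 0.73² + 0.02² = 0.0004 + 0.0361 + 0.0004 + 0.0004 + 0.5329 + 0.0004 = 0.5706
Σp_2ᵢ² = 0.02² + 0.02² + 0.43² + 0.36² + 0.07² + 0.10² = 0.0004 + 0.0004 + 0.1849 + 0.1296 + 0.0049 + 0.0100 = 0.3302
O = 0.0731 / √(0.5706 × 0.3302) = 0.0731 / 0.43406 = 0.1684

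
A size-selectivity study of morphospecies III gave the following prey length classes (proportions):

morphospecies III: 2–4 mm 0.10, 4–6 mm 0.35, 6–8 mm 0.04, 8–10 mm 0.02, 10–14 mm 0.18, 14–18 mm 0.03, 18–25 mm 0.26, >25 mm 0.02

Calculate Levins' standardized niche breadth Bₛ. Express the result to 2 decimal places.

Σpᵢ² = 0.10² + 0.35² + 0.04² + 0.02² + 0.18² + 0.03² + 0.26² + 0.02² = 0.0100 + 0.1225 + 0.0016 + 0.0004 + 0.0324 + 0.0009 + 0.0676 + 0.0004 = 0.2358
B = 1 / 0.2358 = 4.2409
Bₛ = (B − 1)/(n − 1) = (4.2409 − 1)/(8 − 1) = 3.2409/7 = 0.4630

0.46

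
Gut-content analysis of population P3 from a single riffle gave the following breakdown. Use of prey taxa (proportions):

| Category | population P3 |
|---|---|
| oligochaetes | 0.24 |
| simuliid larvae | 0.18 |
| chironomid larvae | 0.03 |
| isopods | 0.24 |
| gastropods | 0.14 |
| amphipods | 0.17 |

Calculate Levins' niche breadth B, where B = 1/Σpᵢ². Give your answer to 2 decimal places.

Σpᵢ² = 0.24² + 0.18² + 0.03² + 0.24² + 0.14² + 0.17² = 0.0576 + 0.0324 + 0.0009 + 0.0576 + 0.0196 + 0.0289 = 0.1970
B = 1 / 0.1970 = 5.0761

5.08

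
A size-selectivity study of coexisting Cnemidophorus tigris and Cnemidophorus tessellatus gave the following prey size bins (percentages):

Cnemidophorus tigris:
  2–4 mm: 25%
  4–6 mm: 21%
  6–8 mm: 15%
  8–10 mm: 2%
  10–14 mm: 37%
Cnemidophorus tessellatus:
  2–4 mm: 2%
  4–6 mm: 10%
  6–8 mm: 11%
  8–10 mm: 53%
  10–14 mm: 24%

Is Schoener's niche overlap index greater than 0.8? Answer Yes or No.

No

Convert percentages to proportions (divide by 100).
Σ|p₁ᵢ − p₂ᵢ| = 0.23 + 0.11 + 0.04 + 0.51 + 0.13 = 1.02
D = 1 − ½ × 1.02 = 1 − 0.510 = 0.4900
D = 0.4900 < 0.8 → No.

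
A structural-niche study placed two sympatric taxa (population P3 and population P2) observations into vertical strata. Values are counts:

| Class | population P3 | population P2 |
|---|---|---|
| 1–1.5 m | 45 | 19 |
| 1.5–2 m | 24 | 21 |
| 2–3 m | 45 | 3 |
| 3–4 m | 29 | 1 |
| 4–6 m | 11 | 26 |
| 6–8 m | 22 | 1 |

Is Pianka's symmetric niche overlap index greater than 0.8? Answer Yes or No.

Proportions for population P3 (n=176): 45/176=0.2557, 24/176=0.1364, 45/176=0.2557, 29/176=0.1648, 11/176=0.0625, 22/176=0.1250
Proportions for population P2 (n=71): 19/71=0.2676, 21/71=0.2958, 3/71=0.0423, 1/71=0.0141, 26/71=0.3662, 1/71=0.0141
Σ p₁ᵢp₂ᵢ = 0.068425 + 0.040347 + 0.010816 + 0.002324 + 0.022888 + 0.001763 = 0.146563
Σp_1ᵢ² = 0.2557² + 0.1364² + 0.2557² + 0.1648² + 0.0625² + 0.1250² = 0.065382 + 0.018605 + 0.065382 + 0.027159 + 0.003906 + 0.015625 = 0.196059
Σp_2ᵢ² = 0.2676² + 0.2958² + 0.0423² + 0.0141² + 0.3662² + 0.0141² = 0.071610 + 0.087498 + 0.001789 + 0.000199 + 0.134102 + 0.000199 = 0.295397
O = 0.146563 / √(0.196059 × 0.295397) = 0.146563 / 0.2406559 = 0.6090
O = 0.6090 < 0.8 → No.

No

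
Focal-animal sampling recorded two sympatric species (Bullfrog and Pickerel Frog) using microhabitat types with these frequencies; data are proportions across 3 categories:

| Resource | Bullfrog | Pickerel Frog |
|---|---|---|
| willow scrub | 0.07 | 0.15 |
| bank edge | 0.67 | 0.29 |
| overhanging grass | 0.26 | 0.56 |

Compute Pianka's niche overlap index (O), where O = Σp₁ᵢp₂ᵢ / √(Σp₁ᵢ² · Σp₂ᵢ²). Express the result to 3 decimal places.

Σ p₁ᵢp₂ᵢ = 0.0105 + 0.1943 + 0.1456 = 0.3504
Σp_1ᵢ² = 0.07² + 0.67² + 0.26² = 0.0049 + 0.4489 + 0.0676 = 0.5214
Σp_2ᵢ² = 0.15² + 0.29² + 0.56² = 0.0225 + 0.0841 + 0.3136 = 0.4202
O = 0.3504 / √(0.5214 × 0.4202) = 0.3504 / 0.468073 = 0.74860

0.749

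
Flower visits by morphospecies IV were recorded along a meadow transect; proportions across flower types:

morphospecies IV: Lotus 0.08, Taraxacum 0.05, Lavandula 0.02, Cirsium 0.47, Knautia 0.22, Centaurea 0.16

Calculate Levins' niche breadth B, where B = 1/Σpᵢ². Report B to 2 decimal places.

Σpᵢ² = 0.08² + 0.05² + 0.02² + 0.47² + 0.22² + 0.16² = 0.0064 + 0.0025 + 0.0004 + 0.2209 + 0.0484 + 0.0256 = 0.3042
B = 1 / 0.3042 = 3.2873

3.29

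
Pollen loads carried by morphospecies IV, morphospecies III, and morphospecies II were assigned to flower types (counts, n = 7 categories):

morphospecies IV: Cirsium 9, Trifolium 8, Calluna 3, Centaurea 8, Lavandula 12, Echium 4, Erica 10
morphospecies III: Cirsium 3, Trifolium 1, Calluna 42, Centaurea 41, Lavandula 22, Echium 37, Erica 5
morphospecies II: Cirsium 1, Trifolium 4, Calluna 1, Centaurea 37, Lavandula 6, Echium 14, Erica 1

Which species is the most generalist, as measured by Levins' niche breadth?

morphospecies IV

Proportions for morphospecies IV (n=54): 9/54=0.1667, 8/54=0.1481, 3/54=0.0556, 8/54=0.1481, 12/54=0.2222, 4/54=0.0741, 10/54=0.1852
Proportions for morphospecies III (n=151): 3/151=0.0199, 1/151=0.0066, 42/151=0.2781, 41/151=0.2715, 22/151=0.1457, 37/151=0.2450, 5/151=0.0331
Proportions for morphospecies II (n=64): 1/64=0.0156, 4/64=0.0625, 1/64=0.0156, 37/64=0.5781, 6/64=0.0938, 14/64=0.2188, 1/64=0.0156
Σp_IVᵢ² = 0.1667² + 0.1481² + 0.0556² + 0.1481² + 0.2222² + 0.0741² + 0.1852² = 0.027789 + 0.021934 + 0.003091 + 0.021934 + 0.049373 + 0.005491 + 0.034299 = 0.163911
B_IV = 1 / 0.163911 = 6.1009
Σp_IIIᵢ² = 0.0199² + 0.0066² + 0.2781² + 0.2715² + 0.1457² + 0.2450² + 0.0331² = 0.000396 + 0.000044 + 0.077340 + 0.073712 + 0.021228 + 0.060025 + 0.001096 = 0.233841
B_III = 1 / 0.233841 = 4.2764
Σp_IIᵢ² = 0.0156² + 0.0625² + 0.0156² + 0.5781² + 0.0938² + 0.2188² + 0.0156² = 0.000243 + 0.003906 + 0.000243 + 0.334200 + 0.008798 + 0.047873 + 0.000243 = 0.395506
B_II = 1 / 0.395506 = 2.5284
Highest B → broadest niche (most generalist): morphospecies IV (B = 6.10).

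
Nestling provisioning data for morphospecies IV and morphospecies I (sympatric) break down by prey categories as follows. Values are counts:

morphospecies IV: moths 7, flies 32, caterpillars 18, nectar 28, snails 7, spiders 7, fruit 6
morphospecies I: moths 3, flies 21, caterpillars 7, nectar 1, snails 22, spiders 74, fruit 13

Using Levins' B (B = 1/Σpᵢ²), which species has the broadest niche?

Proportions for morphospecies IV (n=105): 7/105=0.0667, 32/105=0.3048, 18/105=0.1714, 28/105=0.2667, 7/105=0.0667, 7/105=0.0667, 6/105=0.0571
Proportions for morphospecies I (n=141): 3/141=0.0213, 21/141=0.1489, 7/141=0.0496, 1/141=0.0071, 22/141=0.1560, 74/141=0.5248, 13/141=0.0922
Σp_IVᵢ² = 0.0667² + 0.3048² + 0.1714² + 0.2667² + 0.0667² + 0.0667² + 0.0571² = 0.004449 + 0.092903 + 0.029378 + 0.071129 + 0.004449 + 0.004449 + 0.003260 = 0.210017
B_IV = 1 / 0.210017 = 4.7615
Σp_Iᵢ² = 0.0213² + 0.1489² + 0.0496² + 0.0071² + 0.1560² + 0.5248² + 0.0922² = 0.000454 + 0.022171 + 0.002460 + 0.000050 + 0.024336 + 0.275415 + 0.008501 = 0.333387
B_I = 1 / 0.333387 = 2.9995
Highest B → broadest niche (most generalist): morphospecies IV (B = 4.76).

morphospecies IV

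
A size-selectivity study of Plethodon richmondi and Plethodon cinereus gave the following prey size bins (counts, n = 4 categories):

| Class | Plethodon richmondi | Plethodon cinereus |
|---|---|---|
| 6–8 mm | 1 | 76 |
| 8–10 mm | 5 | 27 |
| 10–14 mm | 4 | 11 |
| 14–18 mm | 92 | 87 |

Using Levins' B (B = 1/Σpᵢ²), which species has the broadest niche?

Proportions for Plethodon richmondi (n=102): 1/102=0.0098, 5/102=0.0490, 4/102=0.0392, 92/102=0.9020
Proportions for Plethodon cinereus (n=201): 76/201=0.3781, 27/201=0.1343, 11/201=0.0547, 87/201=0.4328
Σp_richᵢ² = 0.0098² + 0.0490² + 0.0392² + 0.9020² = 0.000096 + 0.002401 + 0.001537 + 0.813604 = 0.817638
B_rich = 1 / 0.817638 = 1.2230
Σp_cineᵢ² = 0.3781² + 0.1343² + 0.0547² + 0.4328² = 0.142960 + 0.018036 + 0.002992 + 0.187316 = 0.351304
B_cine = 1 / 0.351304 = 2.8465
Highest B → broadest niche (most generalist): Plethodon cinereus (B = 2.85).

Plethodon cinereus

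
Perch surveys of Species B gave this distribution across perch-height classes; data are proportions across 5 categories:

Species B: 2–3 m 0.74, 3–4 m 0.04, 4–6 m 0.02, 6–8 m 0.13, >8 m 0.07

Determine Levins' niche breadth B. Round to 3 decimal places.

1.750

Σpᵢ² = 0.74² + 0.04² + 0.02² + 0.13² + 0.07² = 0.5476 + 0.0016 + 0.0004 + 0.0169 + 0.0049 = 0.5714
B = 1 / 0.5714 = 1.75009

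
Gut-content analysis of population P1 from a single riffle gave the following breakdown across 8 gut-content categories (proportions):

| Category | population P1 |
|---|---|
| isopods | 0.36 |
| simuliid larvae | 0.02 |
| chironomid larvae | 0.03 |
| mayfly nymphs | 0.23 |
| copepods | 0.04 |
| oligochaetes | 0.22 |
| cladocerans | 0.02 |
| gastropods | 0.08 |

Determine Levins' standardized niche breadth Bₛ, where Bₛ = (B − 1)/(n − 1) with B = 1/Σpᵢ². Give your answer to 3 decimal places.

Σpᵢ² = 0.36² + 0.02² + 0.03² + 0.23² + 0.04² + 0.22² + 0.02² + 0.08² = 0.1296 + 0.0004 + 0.0009 + 0.0529 + 0.0016 + 0.0484 + 0.0004 + 0.0064 = 0.2406
B = 1 / 0.2406 = 4.15628
Bₛ = (B − 1)/(n − 1) = (4.15628 − 1)/(8 − 1) = 3.15628/7 = 0.45090

0.451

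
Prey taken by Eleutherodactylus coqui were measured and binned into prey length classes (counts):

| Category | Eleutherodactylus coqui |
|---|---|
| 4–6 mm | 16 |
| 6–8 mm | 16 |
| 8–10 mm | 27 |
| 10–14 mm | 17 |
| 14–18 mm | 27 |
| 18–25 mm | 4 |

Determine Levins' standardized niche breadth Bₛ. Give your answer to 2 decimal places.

Proportions for Eleutherodactylus coqui (n=107): 16/107=0.1495, 16/107=0.1495, 27/107=0.2523, 17/107=0.1589, 27/107=0.2523, 4/107=0.0374
Σpᵢ² = 0.1495² + 0.1495² + 0.2523² + 0.1589² + 0.2523² + 0.0374² = 0.022350 + 0.022350 + 0.063655 + 0.025249 + 0.063655 + 0.001399 = 0.198658
B = 1 / 0.198658 = 5.0338
Bₛ = (B − 1)/(n − 1) = (5.0338 − 1)/(6 − 1) = 4.0338/5 = 0.8068

0.81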